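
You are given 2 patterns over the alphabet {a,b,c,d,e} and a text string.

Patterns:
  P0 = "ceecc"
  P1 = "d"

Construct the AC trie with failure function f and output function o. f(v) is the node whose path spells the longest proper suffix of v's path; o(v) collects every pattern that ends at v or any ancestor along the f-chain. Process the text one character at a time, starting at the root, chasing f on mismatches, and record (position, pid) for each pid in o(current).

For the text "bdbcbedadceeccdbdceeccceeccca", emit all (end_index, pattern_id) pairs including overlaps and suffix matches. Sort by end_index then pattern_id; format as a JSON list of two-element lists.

Build automaton:
Trie nodes:
  n0 'ε': c→1 d→6
  n1 'c': e→2
  n2 'ce': e→3
  n3 'cee': c→4
  n4 'ceec': c→5
  n5 'ceecc': ·  [P0 ends]
  n6 'd': ·  [P1 ends]

BFS fail/out derivation:
  fail(1) 'c': from fail(0)=0 chase 'c': 0 ⇒ 0;  out=∅∪out(0)=∅
  fail(6) 'd': from fail(0)=0 chase 'd': 0 ⇒ 0;  out={1}∪out(0)={1}
  fail(2) 'ce': from fail(1)=0 chase 'e': 0 ⇒ 0;  out=∅∪out(0)=∅
  fail(3) 'cee': from fail(2)=0 chase 'e': 0 ⇒ 0;  out=∅∪out(0)=∅
  fail(4) 'ceec': from fail(3)=0 chase 'c': 0 ⇒ 1;  out=∅∪out(1)=∅
  fail(5) 'ceecc': from fail(4)=1 chase 'c': 1→0 ⇒ 1;  out={0}∪out(1)={0}

Run:
i=0 'b': node 0→0
i=1 'd': node 0→6  → match P1@[1:1]
i=2 'b': node 6→0 ·f
i=3 'c': node 0→1
i=4 'b': node 1→0 ·f
i=5 'e': node 0→0
i=6 'd': node 0→6  → match P1@[6:6]
i=7 'a': node 6→0 ·f
i=8 'd': node 0→6  → match P1@[8:8]
i=9 'c': node 6→1 ·f
i=10 'e': node 1→2
i=11 'e': node 2→3
i=12 'c': node 3→4
i=13 'c': node 4→5  → match P0@[9:13]
i=14 'd': node 5→6 ·f  → match P1@[14:14]
i=15 'b': node 6→0 ·f
i=16 'd': node 0→6  → match P1@[16:16]
i=17 'c': node 6→1 ·f
i=18 'e': node 1→2
i=19 'e': node 2→3
i=20 'c': node 3→4
i=21 'c': node 4→5  → match P0@[17:21]
i=22 'c': node 5→1 ·f
i=23 'e': node 1→2
i=24 'e': node 2→3
i=25 'c': node 3→4
i=26 'c': node 4→5  → match P0@[22:26]
i=27 'c': node 5→1 ·f
i=28 'a': node 1→0 ·f

Result: [[1,1],[6,1],[8,1],[13,0],[14,1],[16,1],[21,0],[26,0]]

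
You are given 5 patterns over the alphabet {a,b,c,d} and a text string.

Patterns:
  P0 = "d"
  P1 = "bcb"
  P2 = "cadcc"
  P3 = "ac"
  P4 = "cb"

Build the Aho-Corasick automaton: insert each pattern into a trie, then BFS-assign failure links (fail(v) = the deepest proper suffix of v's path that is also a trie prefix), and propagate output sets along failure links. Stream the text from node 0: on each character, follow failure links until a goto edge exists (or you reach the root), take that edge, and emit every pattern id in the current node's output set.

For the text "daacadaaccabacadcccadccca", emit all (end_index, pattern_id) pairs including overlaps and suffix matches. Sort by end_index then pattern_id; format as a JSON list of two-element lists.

Build:
Trie nodes:
  0='ε' goto a→10 b→2 c→5 d→1
  1='d' goto ·  ←P0
  2='b' goto c→3
  3='bc' goto b→4
  4='bcb' goto ·  ←P1
  5='c' goto a→6 b→12
  6='ca' goto d→7
  7='cad' goto c→8
  8='cadc' goto c→9
  9='cadcc' goto ·  ←P2
  10='a' goto c→11
  11='ac' goto ·  ←P3
  12='cb' goto ·  ←P4

Failure links (BFS by depth):
  fail(1) 'd': from fail(0)=0 chase 'd': 0 ⇒ 0;  out={0}∪out(0)={0}
  fail(2) 'b': from fail(0)=0 chase 'b': 0 ⇒ 0;  out=∅∪out(0)=∅
  fail(5) 'c': from fail(0)=0 chase 'c': 0 ⇒ 0;  out=∅∪out(0)=∅
  fail(10) 'a': from fail(0)=0 chase 'a': 0 ⇒ 0;  out=∅∪out(0)=∅
  fail(3) 'bc': from fail(2)=0 chase 'c': 0 ⇒ 5;  out=∅∪out(5)=∅
  fail(6) 'ca': from fail(5)=0 chase 'a': 0 ⇒ 10;  out=∅∪out(10)=∅
  fail(11) 'ac': from fail(10)=0 chase 'c': 0 ⇒ 5;  out={3}∪out(5)={3}
  fail(12) 'cb': from fail(5)=0 chase 'b': 0 ⇒ 2;  out={4}∪out(2)={4}
  fail(4) 'bcb': from fail(3)=5 chase 'b': 5 ⇒ 12;  out={1}∪out(12)={1,4}
  fail(7) 'cad': from fail(6)=10 chase 'd': 10→0 ⇒ 1;  out=∅∪out(1)={0}
  fail(8) 'cadc': from fail(7)=1 chase 'c': 1→0 ⇒ 5;  out=∅∪out(5)=∅
  fail(9) 'cadcc': from fail(8)=5 chase 'c': 5→0 ⇒ 5;  out={2}∪out(5)={2}

Scan:
[0] read 'd'  n0⇒n1  ** P0@[0:0]
[1] read 'a'  n1⇒n10 (fail-walked)
[2] read 'a'  n10⇒n10 (fail-walked)
[3] read 'c'  n10⇒n11  ** P3@[2:3]
[4] read 'a'  n11⇒n6 (fail-walked)
[5] read 'd'  n6⇒n7  ** P0@[5:5]
[6] read 'a'  n7⇒n10 (fail-walked)
[7] read 'a'  n10⇒n10 (fail-walked)
[8] read 'c'  n10⇒n11  ** P3@[7:8]
[9] read 'c'  n11⇒n5 (fail-walked)
[10] read 'a'  n5⇒n6
[11] read 'b'  n6⇒n2 (fail-walked)
[12] read 'a'  n2⇒n10 (fail-walked)
[13] read 'c'  n10⇒n11  ** P3@[12:13]
[14] read 'a'  n11⇒n6 (fail-walked)
[15] read 'd'  n6⇒n7  ** P0@[15:15]
[16] read 'c'  n7⇒n8
[17] read 'c'  n8⇒n9  ** P2@[13:17]
[18] read 'c'  n9⇒n5 (fail-walked)
[19] read 'a'  n5⇒n6
[20] read 'd'  n6⇒n7  ** P0@[20:20]
[21] read 'c'  n7⇒n8
[22] read 'c'  n8⇒n9  ** P2@[18:22]
[23] read 'c'  n9⇒n5 (fail-walked)
[24] read 'a'  n5⇒n6

Matches: [[0,0],[3,3],[5,0],[8,3],[13,3],[15,0],[17,2],[20,0],[22,2]]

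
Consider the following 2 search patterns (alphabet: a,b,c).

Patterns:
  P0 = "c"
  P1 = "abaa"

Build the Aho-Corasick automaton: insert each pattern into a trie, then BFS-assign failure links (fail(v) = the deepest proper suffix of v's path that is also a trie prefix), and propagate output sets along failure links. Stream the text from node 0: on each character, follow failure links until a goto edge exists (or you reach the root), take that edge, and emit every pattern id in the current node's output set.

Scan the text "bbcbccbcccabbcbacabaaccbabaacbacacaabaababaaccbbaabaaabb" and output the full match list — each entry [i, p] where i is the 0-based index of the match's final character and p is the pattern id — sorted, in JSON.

Build:
Trie nodes:
  n0 'ε': a→2 c→1
  n1 'c': ·  [P0 ends]
  n2 'a': b→3
  n3 'ab': a→4
  n4 'aba': a→5
  n5 'abaa': ·  [P1 ends]

Failure links (BFS by depth):
  fail(1) 'c': from fail(0)=0 chase 'c': 0 ⇒ 0;  out={0}∪out(0)={0}
  fail(2) 'a': from fail(0)=0 chase 'a': 0 ⇒ 0;  out=∅∪out(0)=∅
  fail(3) 'ab': from fail(2)=0 chase 'b': 0 ⇒ 0;  out=∅∪out(0)=∅
  fail(4) 'aba': from fail(3)=0 chase 'a': 0 ⇒ 2;  out=∅∪out(2)=∅
  fail(5) 'abaa': from fail(4)=2 chase 'a': 2→0 ⇒ 2;  out={1}∪out(2)={1}

Run:
pos 0 'b': at 0
pos 1 'b': at 0
pos 2 'c': at 1  ** P0@[2:2]
pos 3 'b': at 0 (fail-walked)
pos 4 'c': at 1  ** P0@[4:4]
pos 5 'c': at 1 (fail-walked)  ** P0@[5:5]
pos 6 'b': at 0 (fail-walked)
pos 7 'c': at 1  ** P0@[7:7]
pos 8 'c': at 1 (fail-walked)  ** P0@[8:8]
pos 9 'c': at 1 (fail-walked)  ** P0@[9:9]
pos 10 'a': at 2 (fail-walked)
pos 11 'b': at 3
pos 12 'b': at 0 (fail-walked)
pos 13 'c': at 1  ** P0@[13:13]
pos 14 'b': at 0 (fail-walked)
pos 15 'a': at 2
pos 16 'c': at 1 (fail-walked)  ** P0@[16:16]
pos 17 'a': at 2 (fail-walked)
pos 18 'b': at 3
pos 19 'a': at 4
pos 20 'a': at 5  ** P1@[17:20]
pos 21 'c': at 1 (fail-walked)  ** P0@[21:21]
pos 22 'c': at 1 (fail-walked)  ** P0@[22:22]
pos 23 'b': at 0 (fail-walked)
pos 24 'a': at 2
pos 25 'b': at 3
pos 26 'a': at 4
pos 27 'a': at 5  ** P1@[24:27]
pos 28 'c': at 1 (fail-walked)  ** P0@[28:28]
pos 29 'b': at 0 (fail-walked)
pos 30 'a': at 2
pos 31 'c': at 1 (fail-walked)  ** P0@[31:31]
pos 32 'a': at 2 (fail-walked)
pos 33 'c': at 1 (fail-walked)  ** P0@[33:33]
pos 34 'a': at 2 (fail-walked)
pos 35 'a': at 2 (fail-walked)
pos 36 'b': at 3
pos 37 'a': at 4
pos 38 'a': at 5  ** P1@[35:38]
pos 39 'b': at 3 (fail-walked)
pos 40 'a': at 4
pos 41 'b': at 3 (fail-walked)
pos 42 'a': at 4
pos 43 'a': at 5  ** P1@[40:43]
pos 44 'c': at 1 (fail-walked)  ** P0@[44:44]
pos 45 'c': at 1 (fail-walked)  ** P0@[45:45]
pos 46 'b': at 0 (fail-walked)
pos 47 'b': at 0
pos 48 'a': at 2
pos 49 'a': at 2 (fail-walked)
pos 50 'b': at 3
pos 51 'a': at 4
pos 52 'a': at 5  ** P1@[49:52]
pos 53 'a': at 2 (fail-walked)
pos 54 'b': at 3
pos 55 'b': at 0 (fail-walked)

All matches (sorted): [[2,0],[4,0],[5,0],[7,0],[8,0],[9,0],[13,0],[16,0],[20,1],[21,0],[22,0],[27,1],[28,0],[31,0],[33,0],[38,1],[43,1],[44,0],[45,0],[52,1]]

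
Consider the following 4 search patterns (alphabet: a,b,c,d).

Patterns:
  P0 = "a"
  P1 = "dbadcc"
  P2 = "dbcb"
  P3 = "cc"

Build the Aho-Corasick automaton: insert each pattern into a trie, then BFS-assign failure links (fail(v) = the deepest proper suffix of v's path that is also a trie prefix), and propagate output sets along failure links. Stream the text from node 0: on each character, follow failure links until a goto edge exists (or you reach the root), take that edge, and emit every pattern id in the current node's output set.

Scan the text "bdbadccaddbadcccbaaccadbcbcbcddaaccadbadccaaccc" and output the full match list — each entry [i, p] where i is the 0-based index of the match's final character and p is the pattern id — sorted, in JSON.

Construct AC machine:
Trie nodes:
  n0 'ε': a→1 c→10 d→2
  n1 'a': ·  [P0 ends]
  n2 'd': b→3
  n3 'db': a→4 c→8
  n4 'dba': d→5
  n5 'dbad': c→6
  n6 'dbadc': c→7
  n7 'dbadcc': ·  [P1 ends]
  n8 'dbc': b→9
  n9 'dbcb': ·  [P2 ends]
  n10 'c': c→11
  n11 'cc': ·  [P3 ends]

BFS fail/out derivation:
  n1('a'): parent n0 fail=0; on 'a' 0 → fail=0;  out {0}∪∅={0}
  n2('d'): parent n0 fail=0; on 'd' 0 → fail=0;  out ∅∪∅=∅
  n10('c'): parent n0 fail=0; on 'c' 0 → fail=0;  out ∅∪∅=∅
  n3('db'): parent n2 fail=0; on 'b' 0 → fail=0;  out ∅∪∅=∅
  n11('cc'): parent n10 fail=0; on 'c' 0 → fail=10;  out {3}∪∅={3}
  n4('dba'): parent n3 fail=0; on 'a' 0 → fail=1;  out ∅∪{0}={0}
  n8('dbc'): parent n3 fail=0; on 'c' 0 → fail=10;  out ∅∪∅=∅
  n5('dbad'): parent n4 fail=1; on 'd' 1→0 → fail=2;  out ∅∪∅=∅
  n9('dbcb'): parent n8 fail=10; on 'b' 10→0 → fail=0;  out {2}∪∅={2}
  n6('dbadc'): parent n5 fail=2; on 'c' 2→0 → fail=10;  out ∅∪∅=∅
  n7('dbadcc'): parent n6 fail=10; on 'c' 10 → fail=11;  out {1}∪{3}={1,3}

Run:
pos 0 'b': at 0
pos 1 'd': at 2
pos 2 'b': at 3
pos 3 'a': at 4  emit P0@[3:3]
pos 4 'd': at 5
pos 5 'c': at 6
pos 6 'c': at 7  emit P1@[1:6],P3@[5:6]
pos 7 'a': at 1 ·f  emit P0@[7:7]
pos 8 'd': at 2 ·f
pos 9 'd': at 2 ·f
pos 10 'b': at 3
pos 11 'a': at 4  emit P0@[11:11]
pos 12 'd': at 5
pos 13 'c': at 6
pos 14 'c': at 7  emit P1@[9:14],P3@[13:14]
pos 15 'c': at 11 ·f  emit P3@[14:15]
pos 16 'b': at 0 ·f
pos 17 'a': at 1  emit P0@[17:17]
pos 18 'a': at 1 ·f  emit P0@[18:18]
pos 19 'c': at 10 ·f
pos 20 'c': at 11  emit P3@[19:20]
pos 21 'a': at 1 ·f  emit P0@[21:21]
pos 22 'd': at 2 ·f
pos 23 'b': at 3
pos 24 'c': at 8
pos 25 'b': at 9  emit P2@[22:25]
pos 26 'c': at 10 ·f
pos 27 'b': at 0 ·f
pos 28 'c': at 10
pos 29 'd': at 2 ·f
pos 30 'd': at 2 ·f
pos 31 'a': at 1 ·f  emit P0@[31:31]
pos 32 'a': at 1 ·f  emit P0@[32:32]
pos 33 'c': at 10 ·f
pos 34 'c': at 11  emit P3@[33:34]
pos 35 'a': at 1 ·f  emit P0@[35:35]
pos 36 'd': at 2 ·f
pos 37 'b': at 3
pos 38 'a': at 4  emit P0@[38:38]
pos 39 'd': at 5
pos 40 'c': at 6
pos 41 'c': at 7  emit P1@[36:41],P3@[40:41]
pos 42 'a': at 1 ·f  emit P0@[42:42]
pos 43 'a': at 1 ·f  emit P0@[43:43]
pos 44 'c': at 10 ·f
pos 45 'c': at 11  emit P3@[44:45]
pos 46 'c': at 11 ·f  emit P3@[45:46]

Matches: [[3,0],[6,1],[6,3],[7,0],[11,0],[14,1],[14,3],[15,3],[17,0],[18,0],[20,3],[21,0],[25,2],[31,0],[32,0],[34,3],[35,0],[38,0],[41,1],[41,3],[42,0],[43,0],[45,3],[46,3]]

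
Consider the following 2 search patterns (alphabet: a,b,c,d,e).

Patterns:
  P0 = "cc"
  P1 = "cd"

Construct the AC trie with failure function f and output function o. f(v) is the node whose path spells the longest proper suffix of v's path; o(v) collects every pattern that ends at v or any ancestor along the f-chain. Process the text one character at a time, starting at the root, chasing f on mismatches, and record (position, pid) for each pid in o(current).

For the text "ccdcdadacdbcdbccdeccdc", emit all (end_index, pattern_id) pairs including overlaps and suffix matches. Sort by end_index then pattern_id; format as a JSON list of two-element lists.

Construct AC machine:
Trie (insert patterns):
  n0 'ε': c→1
  n1 'c': c→2 d→3
  n2 'cc': ·  [P0 ends]
  n3 'cd': ·  [P1 ends]

Failure links (BFS by depth):
  fail(1) 'c': from fail(0)=0 chase 'c': 0 ⇒ 0;  out=∅∪out(0)=∅
  fail(2) 'cc': from fail(1)=0 chase 'c': 0 ⇒ 1;  out={0}∪out(1)={0}
  fail(3) 'cd': from fail(1)=0 chase 'd': 0 ⇒ 0;  out={1}∪out(0)={1}

Run:
[0] read 'c'  n0⇒n1
[1] read 'c'  n1⇒n2  ** P0@[0:1]
[2] read 'd'  n2⇒n3 ·f  ** P1@[1:2]
[3] read 'c'  n3⇒n1 ·f
[4] read 'd'  n1⇒n3  ** P1@[3:4]
[5] read 'a'  n3⇒n0 ·f
[6] read 'd'  n0⇒n0
[7] read 'a'  n0⇒n0
[8] read 'c'  n0⇒n1
[9] read 'd'  n1⇒n3  ** P1@[8:9]
[10] read 'b'  n3⇒n0 ·f
[11] read 'c'  n0⇒n1
[12] read 'd'  n1⇒n3  ** P1@[11:12]
[13] read 'b'  n3⇒n0 ·f
[14] read 'c'  n0⇒n1
[15] read 'c'  n1⇒n2  ** P0@[14:15]
[16] read 'd'  n2⇒n3 ·f  ** P1@[15:16]
[17] read 'e'  n3⇒n0 ·f
[18] read 'c'  n0⇒n1
[19] read 'c'  n1⇒n2  ** P0@[18:19]
[20] read 'd'  n2⇒n3 ·f  ** P1@[19:20]
[21] read 'c'  n3⇒n1 ·f

Result: [[1,0],[2,1],[4,1],[9,1],[12,1],[15,0],[16,1],[19,0],[20,1]]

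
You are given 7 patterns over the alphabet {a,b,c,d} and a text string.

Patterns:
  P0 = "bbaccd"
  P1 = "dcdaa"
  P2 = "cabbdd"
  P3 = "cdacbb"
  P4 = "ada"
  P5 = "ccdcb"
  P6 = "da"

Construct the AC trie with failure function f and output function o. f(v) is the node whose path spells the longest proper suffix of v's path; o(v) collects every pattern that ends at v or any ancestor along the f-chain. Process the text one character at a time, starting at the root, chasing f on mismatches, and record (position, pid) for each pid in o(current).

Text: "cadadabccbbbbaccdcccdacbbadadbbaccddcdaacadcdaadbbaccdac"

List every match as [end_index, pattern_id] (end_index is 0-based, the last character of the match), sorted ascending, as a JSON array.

Build automaton:
Trie nodes:
  n0 'ε': a→23 b→1 c→12 d→7
  n1 'b': b→2
  n2 'bb': a→3
  n3 'bba': c→4
  n4 'bbac': c→5
  n5 'bbacc': d→6
  n6 'bbaccd': ·  [P0 ends]
  n7 'd': a→30 c→8
  n8 'dc': d→9
  n9 'dcd': a→10
  n10 'dcda': a→11
  n11 'dcdaa': ·  [P1 ends]
  n12 'c': a→13 c→26 d→18
  n13 'ca': b→14
  n14 'cab': b→15
  n15 'cabb': d→16
  n16 'cabbd': d→17
  n17 'cabbdd': ·  [P2 ends]
  n18 'cd': a→19
  n19 'cda': c→20
  n20 'cdac': b→21
  n21 'cdacb': b→22
  n22 'cdacbb': ·  [P3 ends]
  n23 'a': d→24
  n24 'ad': a→25
  n25 'ada': ·  [P4 ends]
  n26 'cc': d→27
  n27 'ccd': c→28
  n28 'ccdc': b→29
  n29 'ccdcb': ·  [P5 ends]
  n30 'da': ·  [P6 ends]

BFS fail/out derivation:
  fail(1) 'b': from fail(0)=0 chase 'b': 0 ⇒ 0;  out=∅∪out(0)=∅
  fail(7) 'd': from fail(0)=0 chase 'd': 0 ⇒ 0;  out=∅∪out(0)=∅
  fail(12) 'c': from fail(0)=0 chase 'c': 0 ⇒ 0;  out=∅∪out(0)=∅
  fail(23) 'a': from fail(0)=0 chase 'a': 0 ⇒ 0;  out=∅∪out(0)=∅
  fail(2) 'bb': from fail(1)=0 chase 'b': 0 ⇒ 1;  out=∅∪out(1)=∅
  fail(8) 'dc': from fail(7)=0 chase 'c': 0 ⇒ 12;  out=∅∪out(12)=∅
  fail(13) 'ca': from fail(12)=0 chase 'a': 0 ⇒ 23;  out=∅∪out(23)=∅
  fail(18) 'cd': from fail(12)=0 chase 'd': 0 ⇒ 7;  out=∅∪out(7)=∅
  fail(24) 'ad': from fail(23)=0 chase 'd': 0 ⇒ 7;  out=∅∪out(7)=∅
  fail(26) 'cc': from fail(12)=0 chase 'c': 0 ⇒ 12;  out=∅∪out(12)=∅
  fail(30) 'da': from fail(7)=0 chase 'a': 0 ⇒ 23;  out={6}∪out(23)={6}
  fail(3) 'bba': from fail(2)=1 chase 'a': 1→0 ⇒ 23;  out=∅∪out(23)=∅
  fail(9) 'dcd': from fail(8)=12 chase 'd': 12 ⇒ 18;  out=∅∪out(18)=∅
  fail(14) 'cab': from fail(13)=23 chase 'b': 23→0 ⇒ 1;  out=∅∪out(1)=∅
  fail(19) 'cda': from fail(18)=7 chase 'a': 7 ⇒ 30;  out=∅∪out(30)={6}
  fail(25) 'ada': from fail(24)=7 chase 'a': 7 ⇒ 30;  out={4}∪out(30)={4,6}
  fail(27) 'ccd': from fail(26)=12 chase 'd': 12 ⇒ 18;  out=∅∪out(18)=∅
  fail(4) 'bbac': from fail(3)=23 chase 'c': 23→0 ⇒ 12;  out=∅∪out(12)=∅
  fail(10) 'dcda': from fail(9)=18 chase 'a': 18 ⇒ 19;  out=∅∪out(19)={6}
  fail(15) 'cabb': from fail(14)=1 chase 'b': 1 ⇒ 2;  out=∅∪out(2)=∅
  fail(20) 'cdac': from fail(19)=30 chase 'c': 30→23→0 ⇒ 12;  out=∅∪out(12)=∅
  fail(28) 'ccdc': from fail(27)=18 chase 'c': 18→7 ⇒ 8;  out=∅∪out(8)=∅
  fail(5) 'bbacc': from fail(4)=12 chase 'c': 12 ⇒ 26;  out=∅∪out(26)=∅
  fail(11) 'dcdaa': from fail(10)=19 chase 'a': 19→30→23→0 ⇒ 23;  out={1}∪out(23)={1}
  fail(16) 'cabbd': from fail(15)=2 chase 'd': 2→1→0 ⇒ 7;  out=∅∪out(7)=∅
  fail(21) 'cdacb': from fail(20)=12 chase 'b': 12→0 ⇒ 1;  out=∅∪out(1)=∅
  fail(29) 'ccdcb': from fail(28)=8 chase 'b': 8→12→0 ⇒ 1;  out={5}∪out(1)={5}
  fail(6) 'bbaccd': from fail(5)=26 chase 'd': 26 ⇒ 27;  out={0}∪out(27)={0}
  fail(17) 'cabbdd': from fail(16)=7 chase 'd': 7→0 ⇒ 7;  out={2}∪out(7)={2}
  fail(22) 'cdacbb': from fail(21)=1 chase 'b': 1 ⇒ 2;  out={3}∪out(2)={3}

Run:
pos 0 'c': at 12
pos 1 'a': at 13
pos 2 'd': at 24 ·f
pos 3 'a': at 25  emit P4@[1:3],P6@[2:3]
pos 4 'd': at 24 ·f
pos 5 'a': at 25  emit P4@[3:5],P6@[4:5]
pos 6 'b': at 1 ·f
pos 7 'c': at 12 ·f
pos 8 'c': at 26
pos 9 'b': at 1 ·f
pos 10 'b': at 2
pos 11 'b': at 2 ·f
pos 12 'b': at 2 ·f
pos 13 'a': at 3
pos 14 'c': at 4
pos 15 'c': at 5
pos 16 'd': at 6  emit P0@[11:16]
pos 17 'c': at 28 ·f
pos 18 'c': at 26 ·f
pos 19 'c': at 26 ·f
pos 20 'd': at 27
pos 21 'a': at 19 ·f  emit P6@[20:21]
pos 22 'c': at 20
pos 23 'b': at 21
pos 24 'b': at 22  emit P3@[19:24]
pos 25 'a': at 3 ·f
pos 26 'd': at 24 ·f
pos 27 'a': at 25  emit P4@[25:27],P6@[26:27]
pos 28 'd': at 24 ·f
pos 29 'b': at 1 ·f
pos 30 'b': at 2
pos 31 'a': at 3
pos 32 'c': at 4
pos 33 'c': at 5
pos 34 'd': at 6  emit P0@[29:34]
pos 35 'd': at 7 ·f
pos 36 'c': at 8
pos 37 'd': at 9
pos 38 'a': at 10  emit P6@[37:38]
pos 39 'a': at 11  emit P1@[35:39]
pos 40 'c': at 12 ·f
pos 41 'a': at 13
pos 42 'd': at 24 ·f
pos 43 'c': at 8 ·f
pos 44 'd': at 9
pos 45 'a': at 10  emit P6@[44:45]
pos 46 'a': at 11  emit P1@[42:46]
pos 47 'd': at 24 ·f
pos 48 'b': at 1 ·f
pos 49 'b': at 2
pos 50 'a': at 3
pos 51 'c': at 4
pos 52 'c': at 5
pos 53 'd': at 6  emit P0@[48:53]
pos 54 'a': at 19 ·f  emit P6@[53:54]
pos 55 'c': at 20

Matches: [[3,4],[3,6],[5,4],[5,6],[16,0],[21,6],[24,3],[27,4],[27,6],[34,0],[38,6],[39,1],[45,6],[46,1],[53,0],[54,6]]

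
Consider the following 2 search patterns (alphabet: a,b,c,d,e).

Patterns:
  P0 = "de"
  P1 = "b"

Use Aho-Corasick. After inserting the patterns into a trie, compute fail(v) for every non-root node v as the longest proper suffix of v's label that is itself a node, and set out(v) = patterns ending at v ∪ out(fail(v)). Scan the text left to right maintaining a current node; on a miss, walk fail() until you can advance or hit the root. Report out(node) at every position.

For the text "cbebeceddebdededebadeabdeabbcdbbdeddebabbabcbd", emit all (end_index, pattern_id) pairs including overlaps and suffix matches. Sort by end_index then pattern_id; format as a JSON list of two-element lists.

Construct AC machine:
Trie nodes:
  0='ε' goto b→3 d→1
  1='d' goto e→2
  2='de' goto ·  [P0 ends]
  3='b' goto ·  [P1 ends]

Failure links (BFS by depth):
  fail(1) 'd': from fail(0)=0 chase 'd': 0 ⇒ 0;  out=∅∪out(0)=∅
  fail(3) 'b': from fail(0)=0 chase 'b': 0 ⇒ 0;  out={1}∪out(0)={1}
  fail(2) 'de': from fail(1)=0 chase 'e': 0 ⇒ 0;  out={0}∪out(0)={0}

Text stream:
i=0 'c': node 0→0
i=1 'b': node 0→3  emit P1@[1:1]
i=2 'e': node 3→0 ·f
i=3 'b': node 0→3  emit P1@[3:3]
i=4 'e': node 3→0 ·f
i=5 'c': node 0→0
i=6 'e': node 0→0
i=7 'd': node 0→1
i=8 'd': node 1→1 ·f
i=9 'e': node 1→2  emit P0@[8:9]
i=10 'b': node 2→3 ·f  emit P1@[10:10]
i=11 'd': node 3→1 ·f
i=12 'e': node 1→2  emit P0@[11:12]
i=13 'd': node 2→1 ·f
i=14 'e': node 1→2  emit P0@[13:14]
i=15 'd': node 2→1 ·f
i=16 'e': node 1→2  emit P0@[15:16]
i=17 'b': node 2→3 ·f  emit P1@[17:17]
i=18 'a': node 3→0 ·f
i=19 'd': node 0→1
i=20 'e': node 1→2  emit P0@[19:20]
i=21 'a': node 2→0 ·f
i=22 'b': node 0→3  emit P1@[22:22]
i=23 'd': node 3→1 ·f
i=24 'e': node 1→2  emit P0@[23:24]
i=25 'a': node 2→0 ·f
i=26 'b': node 0→3  emit P1@[26:26]
i=27 'b': node 3→3 ·f  emit P1@[27:27]
i=28 'c': node 3→0 ·f
i=29 'd': node 0→1
i=30 'b': node 1→3 ·f  emit P1@[30:30]
i=31 'b': node 3→3 ·f  emit P1@[31:31]
i=32 'd': node 3→1 ·f
i=33 'e': node 1→2  emit P0@[32:33]
i=34 'd': node 2→1 ·f
i=35 'd': node 1→1 ·f
i=36 'e': node 1→2  emit P0@[35:36]
i=37 'b': node 2→3 ·f  emit P1@[37:37]
i=38 'a': node 3→0 ·f
i=39 'b': node 0→3  emit P1@[39:39]
i=40 'b': node 3→3 ·f  emit P1@[40:40]
i=41 'a': node 3→0 ·f
i=42 'b': node 0→3  emit P1@[42:42]
i=43 'c': node 3→0 ·f
i=44 'b': node 0→3  emit P1@[44:44]
i=45 'd': node 3→1 ·f

All matches (sorted): [[1,1],[3,1],[9,0],[10,1],[12,0],[14,0],[16,0],[17,1],[20,0],[22,1],[24,0],[26,1],[27,1],[30,1],[31,1],[33,0],[36,0],[37,1],[39,1],[40,1],[42,1],[44,1]]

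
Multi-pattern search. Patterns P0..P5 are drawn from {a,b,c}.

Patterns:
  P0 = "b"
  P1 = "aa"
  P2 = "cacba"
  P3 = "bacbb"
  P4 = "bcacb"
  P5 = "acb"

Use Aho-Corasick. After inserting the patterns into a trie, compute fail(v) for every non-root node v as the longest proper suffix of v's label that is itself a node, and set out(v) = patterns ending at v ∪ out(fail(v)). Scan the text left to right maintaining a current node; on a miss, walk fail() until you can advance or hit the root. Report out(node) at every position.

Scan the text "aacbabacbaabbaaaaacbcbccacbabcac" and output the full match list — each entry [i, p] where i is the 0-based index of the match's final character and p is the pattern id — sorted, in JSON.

Construct AC machine:
Trie (insert patterns):
  0='ε' goto a→2 b→1 c→4
  1='b' goto a→9 c→13  [P0 ends]
  2='a' goto a→3 c→17
  3='aa' goto ·  [P1 ends]
  4='c' goto a→5
  5='ca' goto c→6
  6='cac' goto b→7
  7='cacb' goto a→8
  8='cacba' goto ·  [P2 ends]
  9='ba' goto c→10
  10='bac' goto b→11
  11='bacb' goto b→12
  12='bacbb' goto ·  [P3 ends]
  13='bc' goto a→14
  14='bca' goto c→15
  15='bcac' goto b→16
  16='bcacb' goto ·  [P4 ends]
  17='ac' goto b→18
  18='acb' goto ·  [P5 ends]

BFS fail/out derivation:
  fail(1) 'b': from fail(0)=0 chase 'b': 0 ⇒ 0;  out={0}∪out(0)={0}
  fail(2) 'a': from fail(0)=0 chase 'a': 0 ⇒ 0;  out=∅∪out(0)=∅
  fail(4) 'c': from fail(0)=0 chase 'c': 0 ⇒ 0;  out=∅∪out(0)=∅
  fail(3) 'aa': from fail(2)=0 chase 'a': 0 ⇒ 2;  out={1}∪out(2)={1}
  fail(5) 'ca': from fail(4)=0 chase 'a': 0 ⇒ 2;  out=∅∪out(2)=∅
  fail(9) 'ba': from fail(1)=0 chase 'a': 0 ⇒ 2;  out=∅∪out(2)=∅
  fail(13) 'bc': from fail(1)=0 chase 'c': 0 ⇒ 4;  out=∅∪out(4)=∅
  fail(17) 'ac': from fail(2)=0 chase 'c': 0 ⇒ 4;  out=∅∪out(4)=∅
  fail(6) 'cac': from fail(5)=2 chase 'c': 2 ⇒ 17;  out=∅∪out(17)=∅
  fail(10) 'bac': from fail(9)=2 chase 'c': 2 ⇒ 17;  out=∅∪out(17)=∅
  fail(14) 'bca': from fail(13)=4 chase 'a': 4 ⇒ 5;  out=∅∪out(5)=∅
  fail(18) 'acb': from fail(17)=4 chase 'b': 4→0 ⇒ 1;  out={5}∪out(1)={0,5}
  fail(7) 'cacb': from fail(6)=17 chase 'b': 17 ⇒ 18;  out=∅∪out(18)={0,5}
  fail(11) 'bacb': from fail(10)=17 chase 'b': 17 ⇒ 18;  out=∅∪out(18)={0,5}
  fail(15) 'bcac': from fail(14)=5 chase 'c': 5 ⇒ 6;  out=∅∪out(6)=∅
  fail(8) 'cacba': from fail(7)=18 chase 'a': 18→1 ⇒ 9;  out={2}∪out(9)={2}
  fail(12) 'bacbb': from fail(11)=18 chase 'b': 18→1→0 ⇒ 1;  out={3}∪out(1)={0,3}
  fail(16) 'bcacb': from fail(15)=6 chase 'b': 6 ⇒ 7;  out={4}∪out(7)={0,4,5}

Text stream:
pos 0 'a': at 2
pos 1 'a': at 3  → match P1@[0:1]
pos 2 'c': at 17 (fail-walked)
pos 3 'b': at 18  → match P0@[3:3],P5@[1:3]
pos 4 'a': at 9 (fail-walked)
pos 5 'b': at 1 (fail-walked)  → match P0@[5:5]
pos 6 'a': at 9
pos 7 'c': at 10
pos 8 'b': at 11  → match P0@[8:8],P5@[6:8]
pos 9 'a': at 9 (fail-walked)
pos 10 'a': at 3 (fail-walked)  → match P1@[9:10]
pos 11 'b': at 1 (fail-walked)  → match P0@[11:11]
pos 12 'b': at 1 (fail-walked)  → match P0@[12:12]
pos 13 'a': at 9
pos 14 'a': at 3 (fail-walked)  → match P1@[13:14]
pos 15 'a': at 3 (fail-walked)  → match P1@[14:15]
pos 16 'a': at 3 (fail-walked)  → match P1@[15:16]
pos 17 'a': at 3 (fail-walked)  → match P1@[16:17]
pos 18 'c': at 17 (fail-walked)
pos 19 'b': at 18  → match P0@[19:19],P5@[17:19]
pos 20 'c': at 13 (fail-walked)
pos 21 'b': at 1 (fail-walked)  → match P0@[21:21]
pos 22 'c': at 13
pos 23 'c': at 4 (fail-walked)
pos 24 'a': at 5
pos 25 'c': at 6
pos 26 'b': at 7  → match P0@[26:26],P5@[24:26]
pos 27 'a': at 8  → match P2@[23:27]
pos 28 'b': at 1 (fail-walked)  → match P0@[28:28]
pos 29 'c': at 13
pos 30 'a': at 14
pos 31 'c': at 15

Result: [[1,1],[3,0],[3,5],[5,0],[8,0],[8,5],[10,1],[11,0],[12,0],[14,1],[15,1],[16,1],[17,1],[19,0],[19,5],[21,0],[26,0],[26,5],[27,2],[28,0]]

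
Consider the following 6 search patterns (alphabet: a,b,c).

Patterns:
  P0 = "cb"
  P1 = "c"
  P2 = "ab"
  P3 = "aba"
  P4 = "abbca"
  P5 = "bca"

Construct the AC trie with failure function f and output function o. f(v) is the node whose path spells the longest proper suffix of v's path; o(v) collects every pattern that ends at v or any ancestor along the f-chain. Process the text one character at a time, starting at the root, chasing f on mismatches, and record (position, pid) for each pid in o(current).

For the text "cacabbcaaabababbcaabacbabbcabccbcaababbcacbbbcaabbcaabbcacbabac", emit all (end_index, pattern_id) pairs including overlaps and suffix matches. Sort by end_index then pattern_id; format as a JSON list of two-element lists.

Build:
Trie (insert patterns):
  0='ε' goto a→3 b→9 c→1
  1='c' goto b→2  ←P1
  2='cb' goto ·  ←P0
  3='a' goto b→4
  4='ab' goto a→5 b→6  ←P2
  5='aba' goto ·  ←P3
  6='abb' goto c→7
  7='abbc' goto a→8
  8='abbca' goto ·  ←P4
  9='b' goto c→10
  10='bc' goto a→11
  11='bca' goto ·  ←P5

Failure links (BFS by depth):
  n1('c'): parent n0 fail=0; on 'c' 0 → fail=0;  out {1}∪∅={1}
  n3('a'): parent n0 fail=0; on 'a' 0 → fail=0;  out ∅∪∅=∅
  n9('b'): parent n0 fail=0; on 'b' 0 → fail=0;  out ∅∪∅=∅
  n2('cb'): parent n1 fail=0; on 'b' 0 → fail=9;  out {0}∪∅={0}
  n4('ab'): parent n3 fail=0; on 'b' 0 → fail=9;  out {2}∪∅={2}
  n10('bc'): parent n9 fail=0; on 'c' 0 → fail=1;  out ∅∪{1}={1}
  n5('aba'): parent n4 fail=9; on 'a' 9→0 → fail=3;  out {3}∪∅={3}
  n6('abb'): parent n4 fail=9; on 'b' 9→0 → fail=9;  out ∅∪∅=∅
  n11('bca'): parent n10 fail=1; on 'a' 1→0 → fail=3;  out {5}∪∅={5}
  n7('abbc'): parent n6 fail=9; on 'c' 9 → fail=10;  out ∅∪{1}={1}
  n8('abbca'): parent n7 fail=10; on 'a' 10 → fail=11;  out {4}∪{5}={4,5}

Scan:
i=0 'c': node 0→1  emit P1@[0:0]
i=1 'a': node 1→3 ·f
i=2 'c': node 3→1 ·f  emit P1@[2:2]
i=3 'a': node 1→3 ·f
i=4 'b': node 3→4  emit P2@[3:4]
i=5 'b': node 4→6
i=6 'c': node 6→7  emit P1@[6:6]
i=7 'a': node 7→8  emit P4@[3:7],P5@[5:7]
i=8 'a': node 8→3 ·f
i=9 'a': node 3→3 ·f
i=10 'b': node 3→4  emit P2@[9:10]
i=11 'a': node 4→5  emit P3@[9:11]
i=12 'b': node 5→4 ·f  emit P2@[11:12]
i=13 'a': node 4→5  emit P3@[11:13]
i=14 'b': node 5→4 ·f  emit P2@[13:14]
i=15 'b': node 4→6
i=16 'c': node 6→7  emit P1@[16:16]
i=17 'a': node 7→8  emit P4@[13:17],P5@[15:17]
i=18 'a': node 8→3 ·f
i=19 'b': node 3→4  emit P2@[18:19]
i=20 'a': node 4→5  emit P3@[18:20]
i=21 'c': node 5→1 ·f  emit P1@[21:21]
i=22 'b': node 1→2  emit P0@[21:22]
i=23 'a': node 2→3 ·f
i=24 'b': node 3→4  emit P2@[23:24]
i=25 'b': node 4→6
i=26 'c': node 6→7  emit P1@[26:26]
i=27 'a': node 7→8  emit P4@[23:27],P5@[25:27]
i=28 'b': node 8→4 ·f  emit P2@[27:28]
i=29 'c': node 4→10 ·f  emit P1@[29:29]
i=30 'c': node 10→1 ·f  emit P1@[30:30]
i=31 'b': node 1→2  emit P0@[30:31]
i=32 'c': node 2→10 ·f  emit P1@[32:32]
i=33 'a': node 10→11  emit P5@[31:33]
i=34 'a': node 11→3 ·f
i=35 'b': node 3→4  emit P2@[34:35]
i=36 'a': node 4→5  emit P3@[34:36]
i=37 'b': node 5→4 ·f  emit P2@[36:37]
i=38 'b': node 4→6
i=39 'c': node 6→7  emit P1@[39:39]
i=40 'a': node 7→8  emit P4@[36:40],P5@[38:40]
i=41 'c': node 8→1 ·f  emit P1@[41:41]
i=42 'b': node 1→2  emit P0@[41:42]
i=43 'b': node 2→9 ·f
i=44 'b': node 9→9 ·f
i=45 'c': node 9→10  emit P1@[45:45]
i=46 'a': node 10→11  emit P5@[44:46]
i=47 'a': node 11→3 ·f
i=48 'b': node 3→4  emit P2@[47:48]
i=49 'b': node 4→6
i=50 'c': node 6→7  emit P1@[50:50]
i=51 'a': node 7→8  emit P4@[47:51],P5@[49:51]
i=52 'a': node 8→3 ·f
i=53 'b': node 3→4  emit P2@[52:53]
i=54 'b': node 4→6
i=55 'c': node 6→7  emit P1@[55:55]
i=56 'a': node 7→8  emit P4@[52:56],P5@[54:56]
i=57 'c': node 8→1 ·f  emit P1@[57:57]
i=58 'b': node 1→2  emit P0@[57:58]
i=59 'a': node 2→3 ·f
i=60 'b': node 3→4  emit P2@[59:60]
i=61 'a': node 4→5  emit P3@[59:61]
i=62 'c': node 5→1 ·f  emit P1@[62:62]

All matches (sorted): [[0,1],[2,1],[4,2],[6,1],[7,4],[7,5],[10,2],[11,3],[12,2],[13,3],[14,2],[16,1],[17,4],[17,5],[19,2],[20,3],[21,1],[22,0],[24,2],[26,1],[27,4],[27,5],[28,2],[29,1],[30,1],[31,0],[32,1],[33,5],[35,2],[36,3],[37,2],[39,1],[40,4],[40,5],[41,1],[42,0],[45,1],[46,5],[48,2],[50,1],[51,4],[51,5],[53,2],[55,1],[56,4],[56,5],[57,1],[58,0],[60,2],[61,3],[62,1]]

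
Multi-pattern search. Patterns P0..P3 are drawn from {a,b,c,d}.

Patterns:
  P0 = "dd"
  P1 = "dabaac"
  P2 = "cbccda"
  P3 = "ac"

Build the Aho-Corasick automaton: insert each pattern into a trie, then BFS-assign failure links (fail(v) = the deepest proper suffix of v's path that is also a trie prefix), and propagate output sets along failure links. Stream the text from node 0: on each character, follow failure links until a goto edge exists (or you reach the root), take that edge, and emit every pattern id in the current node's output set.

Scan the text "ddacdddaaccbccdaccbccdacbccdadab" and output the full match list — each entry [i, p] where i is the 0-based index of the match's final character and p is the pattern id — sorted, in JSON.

Build:
Trie nodes:
  0='ε' goto a→14 c→8 d→1
  1='d' goto a→3 d→2
  2='dd' goto ·  [P0 ends]
  3='da' goto b→4
  4='dab' goto a→5
  5='daba' goto a→6
  6='dabaa' goto c→7
  7='dabaac' goto ·  [P1 ends]
  8='c' goto b→9
  9='cb' goto c→10
  10='cbc' goto c→11
  11='cbcc' goto d→12
  12='cbccd' goto a→13
  13='cbccda' goto ·  [P2 ends]
  14='a' goto c→15
  15='ac' goto ·  [P3 ends]

BFS fail/out derivation:
  fail(1) 'd': from fail(0)=0 chase 'd': 0 ⇒ 0;  out=∅∪out(0)=∅
  fail(8) 'c': from fail(0)=0 chase 'c': 0 ⇒ 0;  out=∅∪out(0)=∅
  fail(14) 'a': from fail(0)=0 chase 'a': 0 ⇒ 0;  out=∅∪out(0)=∅
  fail(2) 'dd': from fail(1)=0 chase 'd': 0 ⇒ 1;  out={0}∪out(1)={0}
  fail(3) 'da': from fail(1)=0 chase 'a': 0 ⇒ 14;  out=∅∪out(14)=∅
  fail(9) 'cb': from fail(8)=0 chase 'b': 0 ⇒ 0;  out=∅∪out(0)=∅
  fail(15) 'ac': from fail(14)=0 chase 'c': 0 ⇒ 8;  out={3}∪out(8)={3}
  fail(4) 'dab': from fail(3)=14 chase 'b': 14→0 ⇒ 0;  out=∅∪out(0)=∅
  fail(10) 'cbc': from fail(9)=0 chase 'c': 0 ⇒ 8;  out=∅∪out(8)=∅
  fail(5) 'daba': from fail(4)=0 chase 'a': 0 ⇒ 14;  out=∅∪out(14)=∅
  fail(11) 'cbcc': from fail(10)=8 chase 'c': 8→0 ⇒ 8;  out=∅∪out(8)=∅
  fail(6) 'dabaa': from fail(5)=14 chase 'a': 14→0 ⇒ 14;  out=∅∪out(14)=∅
  fail(12) 'cbccd': from fail(11)=8 chase 'd': 8→0 ⇒ 1;  out=∅∪out(1)=∅
  fail(7) 'dabaac': from fail(6)=14 chase 'c': 14 ⇒ 15;  out={1}∪out(15)={1,3}
  fail(13) 'cbccda': from fail(12)=1 chase 'a': 1 ⇒ 3;  out={2}∪out(3)={2}

Run:
pos 0 'd': at 1
pos 1 'd': at 2  → match P0@[0:1]
pos 2 'a': at 3 ·f
pos 3 'c': at 15 ·f  → match P3@[2:3]
pos 4 'd': at 1 ·f
pos 5 'd': at 2  → match P0@[4:5]
pos 6 'd': at 2 ·f  → match P0@[5:6]
pos 7 'a': at 3 ·f
pos 8 'a': at 14 ·f
pos 9 'c': at 15  → match P3@[8:9]
pos 10 'c': at 8 ·f
pos 11 'b': at 9
pos 12 'c': at 10
pos 13 'c': at 11
pos 14 'd': at 12
pos 15 'a': at 13  → match P2@[10:15]
pos 16 'c': at 15 ·f  → match P3@[15:16]
pos 17 'c': at 8 ·f
pos 18 'b': at 9
pos 19 'c': at 10
pos 20 'c': at 11
pos 21 'd': at 12
pos 22 'a': at 13  → match P2@[17:22]
pos 23 'c': at 15 ·f  → match P3@[22:23]
pos 24 'b': at 9 ·f
pos 25 'c': at 10
pos 26 'c': at 11
pos 27 'd': at 12
pos 28 'a': at 13  → match P2@[23:28]
pos 29 'd': at 1 ·f
pos 30 'a': at 3
pos 31 'b': at 4

Result: [[1,0],[3,3],[5,0],[6,0],[9,3],[15,2],[16,3],[22,2],[23,3],[28,2]]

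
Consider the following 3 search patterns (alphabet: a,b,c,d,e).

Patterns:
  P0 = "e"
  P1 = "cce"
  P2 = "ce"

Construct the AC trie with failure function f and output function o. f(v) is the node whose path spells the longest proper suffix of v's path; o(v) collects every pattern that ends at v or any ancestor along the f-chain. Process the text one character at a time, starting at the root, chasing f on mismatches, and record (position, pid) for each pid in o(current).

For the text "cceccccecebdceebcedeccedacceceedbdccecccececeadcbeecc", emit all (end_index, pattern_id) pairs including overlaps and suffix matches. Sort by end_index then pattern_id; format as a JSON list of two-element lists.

Build automaton:
Trie nodes:
  n0 'ε': c→2 e→1
  n1 'e': ·  [P0 ends]
  n2 'c': c→3 e→5
  n3 'cc': e→4
  n4 'cce': ·  [P1 ends]
  n5 'ce': ·  [P2 ends]

BFS fail/out derivation:
  n1('e'): parent n0 fail=0; on 'e' 0 → fail=0;  out {0}∪∅={0}
  n2('c'): parent n0 fail=0; on 'c' 0 → fail=0;  out ∅∪∅=∅
  n3('cc'): parent n2 fail=0; on 'c' 0 → fail=2;  out ∅∪∅=∅
  n5('ce'): parent n2 fail=0; on 'e' 0 → fail=1;  out {2}∪{0}={0,2}
  n4('cce'): parent n3 fail=2; on 'e' 2 → fail=5;  out {1}∪{0,2}={0,1,2}

Scan:
[0] read 'c'  n0⇒n2
[1] read 'c'  n2⇒n3
[2] read 'e'  n3⇒n4  emit P0@[2:2],P1@[0:2],P2@[1:2]
[3] read 'c'  n4⇒n2 (fail-walked)
[4] read 'c'  n2⇒n3
[5] read 'c'  n3⇒n3 (fail-walked)
[6] read 'c'  n3⇒n3 (fail-walked)
[7] read 'e'  n3⇒n4  emit P0@[7:7],P1@[5:7],P2@[6:7]
[8] read 'c'  n4⇒n2 (fail-walked)
[9] read 'e'  n2⇒n5  emit P0@[9:9],P2@[8:9]
[10] read 'b'  n5⇒n0 (fail-walked)
[11] read 'd'  n0⇒n0
[12] read 'c'  n0⇒n2
[13] read 'e'  n2⇒n5  emit P0@[13:13],P2@[12:13]
[14] read 'e'  n5⇒n1 (fail-walked)  emit P0@[14:14]
[15] read 'b'  n1⇒n0 (fail-walked)
[16] read 'c'  n0⇒n2
[17] read 'e'  n2⇒n5  emit P0@[17:17],P2@[16:17]
[18] read 'd'  n5⇒n0 (fail-walked)
[19] read 'e'  n0⇒n1  emit P0@[19:19]
[20] read 'c'  n1⇒n2 (fail-walked)
[21] read 'c'  n2⇒n3
[22] read 'e'  n3⇒n4  emit P0@[22:22],P1@[20:22],P2@[21:22]
[23] read 'd'  n4⇒n0 (fail-walked)
[24] read 'a'  n0⇒n0
[25] read 'c'  n0⇒n2
[26] read 'c'  n2⇒n3
[27] read 'e'  n3⇒n4  emit P0@[27:27],P1@[25:27],P2@[26:27]
[28] read 'c'  n4⇒n2 (fail-walked)
[29] read 'e'  n2⇒n5  emit P0@[29:29],P2@[28:29]
[30] read 'e'  n5⇒n1 (fail-walked)  emit P0@[30:30]
[31] read 'd'  n1⇒n0 (fail-walked)
[32] read 'b'  n0⇒n0
[33] read 'd'  n0⇒n0
[34] read 'c'  n0⇒n2
[35] read 'c'  n2⇒n3
[36] read 'e'  n3⇒n4  emit P0@[36:36],P1@[34:36],P2@[35:36]
[37] read 'c'  n4⇒n2 (fail-walked)
[38] read 'c'  n2⇒n3
[39] read 'c'  n3⇒n3 (fail-walked)
[40] read 'e'  n3⇒n4  emit P0@[40:40],P1@[38:40],P2@[39:40]
[41] read 'c'  n4⇒n2 (fail-walked)
[42] read 'e'  n2⇒n5  emit P0@[42:42],P2@[41:42]
[43] read 'c'  n5⇒n2 (fail-walked)
[44] read 'e'  n2⇒n5  emit P0@[44:44],P2@[43:44]
[45] read 'a'  n5⇒n0 (fail-walked)
[46] read 'd'  n0⇒n0
[47] read 'c'  n0⇒n2
[48] read 'b'  n2⇒n0 (fail-walked)
[49] read 'e'  n0⇒n1  emit P0@[49:49]
[50] read 'e'  n1⇒n1 (fail-walked)  emit P0@[50:50]
[51] read 'c'  n1⇒n2 (fail-walked)
[52] read 'c'  n2⇒n3

Result: [[2,0],[2,1],[2,2],[7,0],[7,1],[7,2],[9,0],[9,2],[13,0],[13,2],[14,0],[17,0],[17,2],[19,0],[22,0],[22,1],[22,2],[27,0],[27,1],[27,2],[29,0],[29,2],[30,0],[36,0],[36,1],[36,2],[40,0],[40,1],[40,2],[42,0],[42,2],[44,0],[44,2],[49,0],[50,0]]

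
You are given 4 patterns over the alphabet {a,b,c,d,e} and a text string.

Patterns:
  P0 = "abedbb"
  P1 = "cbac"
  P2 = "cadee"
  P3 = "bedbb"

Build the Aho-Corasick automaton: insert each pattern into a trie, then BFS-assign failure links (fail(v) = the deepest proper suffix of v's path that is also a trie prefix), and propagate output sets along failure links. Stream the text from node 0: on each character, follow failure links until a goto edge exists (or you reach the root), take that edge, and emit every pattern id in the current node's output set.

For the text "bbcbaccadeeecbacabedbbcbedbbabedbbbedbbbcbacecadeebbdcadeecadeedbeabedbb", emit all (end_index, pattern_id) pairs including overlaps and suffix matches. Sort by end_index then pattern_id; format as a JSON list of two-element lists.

Build automaton:
Trie (insert patterns):
  n0 'ε': a→1 b→15 c→7
  n1 'a': b→2
  n2 'ab': e→3
  n3 'abe': d→4
  n4 'abed': b→5
  n5 'abedb': b→6
  n6 'abedbb': ·  [P0 ends]
  n7 'c': a→11 b→8
  n8 'cb': a→9
  n9 'cba': c→10
  n10 'cbac': ·  [P1 ends]
  n11 'ca': d→12
  n12 'cad': e→13
  n13 'cade': e→14
  n14 'cadee': ·  [P2 ends]
  n15 'b': e→16
  n16 'be': d→17
  n17 'bed': b→18
  n18 'bedb': b→19
  n19 'bedbb': ·  [P3 ends]

Failure links (BFS by depth):
  n1('a'): parent n0 fail=0; on 'a' 0 → fail=0;  out ∅∪∅=∅
  n7('c'): parent n0 fail=0; on 'c' 0 → fail=0;  out ∅∪∅=∅
  n15('b'): parent n0 fail=0; on 'b' 0 → fail=0;  out ∅∪∅=∅
  n2('ab'): parent n1 fail=0; on 'b' 0 → fail=15;  out ∅∪∅=∅
  n8('cb'): parent n7 fail=0; on 'b' 0 → fail=15;  out ∅∪∅=∅
  n11('ca'): parent n7 fail=0; on 'a' 0 → fail=1;  out ∅∪∅=∅
  n16('be'): parent n15 fail=0; on 'e' 0 → fail=0;  out ∅∪∅=∅
  n3('abe'): parent n2 fail=15; on 'e' 15 → fail=16;  out ∅∪∅=∅
  n9('cba'): parent n8 fail=15; on 'a' 15→0 → fail=1;  out ∅∪∅=∅
  n12('cad'): parent n11 fail=1; on 'd' 1→0 → fail=0;  out ∅∪∅=∅
  n17('bed'): parent n16 fail=0; on 'd' 0 → fail=0;  out ∅∪∅=∅
  n4('abed'): parent n3 fail=16; on 'd' 16 → fail=17;  out ∅∪∅=∅
  n10('cbac'): parent n9 fail=1; on 'c' 1→0 → fail=7;  out {1}∪∅={1}
  n13('cade'): parent n12 fail=0; on 'e' 0 → fail=0;  out ∅∪∅=∅
  n18('bedb'): parent n17 fail=0; on 'b' 0 → fail=15;  out ∅∪∅=∅
  n5('abedb'): parent n4 fail=17; on 'b' 17 → fail=18;  out ∅∪∅=∅
  n14('cadee'): parent n13 fail=0; on 'e' 0 → fail=0;  out {2}∪∅={2}
  n19('bedbb'): parent n18 fail=15; on 'b' 15→0 → fail=15;  out {3}∪∅={3}
  n6('abedbb'): parent n5 fail=18; on 'b' 18 → fail=19;  out {0}∪{3}={0,3}

Scan:
i=0 'b': node 0→15
i=1 'b': node 15→15 ·f
i=2 'c': node 15→7 ·f
i=3 'b': node 7→8
i=4 'a': node 8→9
i=5 'c': node 9→10  → match P1@[2:5]
i=6 'c': node 10→7 ·f
i=7 'a': node 7→11
i=8 'd': node 11→12
i=9 'e': node 12→13
i=10 'e': node 13→14  → match P2@[6:10]
i=11 'e': node 14→0 ·f
i=12 'c': node 0→7
i=13 'b': node 7→8
i=14 'a': node 8→9
i=15 'c': node 9→10  → match P1@[12:15]
i=16 'a': node 10→11 ·f
i=17 'b': node 11→2 ·f
i=18 'e': node 2→3
i=19 'd': node 3→4
i=20 'b': node 4→5
i=21 'b': node 5→6  → match P0@[16:21],P3@[17:21]
i=22 'c': node 6→7 ·f
i=23 'b': node 7→8
i=24 'e': node 8→16 ·f
i=25 'd': node 16→17
i=26 'b': node 17→18
i=27 'b': node 18→19  → match P3@[23:27]
i=28 'a': node 19→1 ·f
i=29 'b': node 1→2
i=30 'e': node 2→3
i=31 'd': node 3→4
i=32 'b': node 4→5
i=33 'b': node 5→6  → match P0@[28:33],P3@[29:33]
i=34 'b': node 6→15 ·f
i=35 'e': node 15→16
i=36 'd': node 16→17
i=37 'b': node 17→18
i=38 'b': node 18→19  → match P3@[34:38]
i=39 'b': node 19→15 ·f
i=40 'c': node 15→7 ·f
i=41 'b': node 7→8
i=42 'a': node 8→9
i=43 'c': node 9→10  → match P1@[40:43]
i=44 'e': node 10→0 ·f
i=45 'c': node 0→7
i=46 'a': node 7→11
i=47 'd': node 11→12
i=48 'e': node 12→13
i=49 'e': node 13→14  → match P2@[45:49]
i=50 'b': node 14→15 ·f
i=51 'b': node 15→15 ·f
i=52 'd': node 15→0 ·f
i=53 'c': node 0→7
i=54 'a': node 7→11
i=55 'd': node 11→12
i=56 'e': node 12→13
i=57 'e': node 13→14  → match P2@[53:57]
i=58 'c': node 14→7 ·f
i=59 'a': node 7→11
i=60 'd': node 11→12
i=61 'e': node 12→13
i=62 'e': node 13→14  → match P2@[58:62]
i=63 'd': node 14→0 ·f
i=64 'b': node 0→15
i=65 'e': node 15→16
i=66 'a': node 16→1 ·f
i=67 'b': node 1→2
i=68 'e': node 2→3
i=69 'd': node 3→4
i=70 'b': node 4→5
i=71 'b': node 5→6  → match P0@[66:71],P3@[67:71]

Matches: [[5,1],[10,2],[15,1],[21,0],[21,3],[27,3],[33,0],[33,3],[38,3],[43,1],[49,2],[57,2],[62,2],[71,0],[71,3]]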